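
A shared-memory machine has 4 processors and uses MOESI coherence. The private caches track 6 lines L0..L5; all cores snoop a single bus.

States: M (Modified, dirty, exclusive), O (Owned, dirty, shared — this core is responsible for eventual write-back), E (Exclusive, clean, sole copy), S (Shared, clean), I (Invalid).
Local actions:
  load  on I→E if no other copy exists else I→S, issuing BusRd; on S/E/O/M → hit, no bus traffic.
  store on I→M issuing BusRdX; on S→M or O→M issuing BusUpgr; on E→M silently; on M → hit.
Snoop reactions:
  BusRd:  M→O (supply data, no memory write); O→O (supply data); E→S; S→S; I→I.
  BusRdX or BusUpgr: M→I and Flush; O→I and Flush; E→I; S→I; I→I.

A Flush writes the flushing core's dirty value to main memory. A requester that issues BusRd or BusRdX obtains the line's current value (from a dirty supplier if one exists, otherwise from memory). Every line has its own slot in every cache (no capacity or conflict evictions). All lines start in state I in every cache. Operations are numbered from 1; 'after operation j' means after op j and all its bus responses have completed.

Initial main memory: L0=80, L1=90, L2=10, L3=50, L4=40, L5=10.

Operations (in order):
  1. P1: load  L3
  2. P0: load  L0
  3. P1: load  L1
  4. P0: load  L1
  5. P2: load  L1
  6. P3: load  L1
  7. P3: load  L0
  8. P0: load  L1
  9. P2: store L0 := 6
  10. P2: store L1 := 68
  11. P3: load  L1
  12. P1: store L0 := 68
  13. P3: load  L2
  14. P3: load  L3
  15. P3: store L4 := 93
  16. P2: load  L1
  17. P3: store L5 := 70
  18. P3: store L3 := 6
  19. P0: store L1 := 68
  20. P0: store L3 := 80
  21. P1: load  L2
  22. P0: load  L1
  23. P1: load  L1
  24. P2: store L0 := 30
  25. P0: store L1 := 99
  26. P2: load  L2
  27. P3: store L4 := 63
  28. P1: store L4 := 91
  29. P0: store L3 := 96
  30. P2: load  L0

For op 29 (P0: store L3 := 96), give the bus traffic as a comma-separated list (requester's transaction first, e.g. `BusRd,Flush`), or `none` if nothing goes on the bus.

step 1: P1: load  L3  ⟶  IEII  (L3)  txn=BusRd  M[L3]=50
step 2: P0: load  L0  ⟶  EIII  (L0)  txn=BusRd  M[L0]=80
step 3: P1: load  L1  ⟶  IEII  (L1)  txn=BusRd  M[L1]=90
step 4: P0: load  L1  ⟶  SSII  (L1)  txn=BusRd  M[L1]=90
step 5: P2: load  L1  ⟶  SSSI  (L1)  txn=BusRd  M[L1]=90
step 6: P3: load  L1  ⟶  SSSS  (L1)  txn=BusRd  M[L1]=90
step 7: P3: load  L0  ⟶  SIIS  (L0)  txn=BusRd  M[L0]=80
step 8: P0: load  L1  ⟶  SSSS  (L1)  txn=∅  M[L1]=90
step 9: P2: store L0 := 6  ⟶  IIMI  (L0)  txn=BusRdX  M[L0]=80
step 10: P2: store L1 := 68  ⟶  IIMI  (L1)  txn=BusUpgr  M[L1]=90
step 11: P3: load  L1  ⟶  IIOS  (L1)  txn=BusRd  M[L1]=90
step 12: P1: store L0 := 68  ⟶  IMII  (L0)  txn=BusRdX+Flush  M[L0]=6
step 13: P3: load  L2  ⟶  IIIE  (L2)  txn=BusRd  M[L2]=10
step 14: P3: load  L3  ⟶  ISIS  (L3)  txn=BusRd  M[L3]=50
step 15: P3: store L4 := 93  ⟶  IIIM  (L4)  txn=BusRdX  M[L4]=40
step 16: P2: load  L1  ⟶  IIOS  (L1)  txn=∅  M[L1]=90
step 17: P3: store L5 := 70  ⟶  IIIM  (L5)  txn=BusRdX  M[L5]=10
step 18: P3: store L3 := 6  ⟶  IIIM  (L3)  txn=BusUpgr  M[L3]=50
step 19: P0: store L1 := 68  ⟶  MIII  (L1)  txn=BusRdX+Flush  M[L1]=68
step 20: P0: store L3 := 80  ⟶  MIII  (L3)  txn=BusRdX+Flush  M[L3]=6
step 21: P1: load  L2  ⟶  ISIS  (L2)  txn=BusRd  M[L2]=10
step 22: P0: load  L1  ⟶  MIII  (L1)  txn=∅  M[L1]=68
step 23: P1: load  L1  ⟶  OSII  (L1)  txn=BusRd  M[L1]=68
step 24: P2: store L0 := 30  ⟶  IIMI  (L0)  txn=BusRdX+Flush  M[L0]=68
step 25: P0: store L1 := 99  ⟶  MIII  (L1)  txn=BusUpgr  M[L1]=68
step 26: P2: load  L2  ⟶  ISSS  (L2)  txn=BusRd  M[L2]=10
step 27: P3: store L4 := 63  ⟶  IIIM  (L4)  txn=∅  M[L4]=40
step 28: P1: store L4 := 91  ⟶  IMII  (L4)  txn=BusRdX+Flush  M[L4]=63
step 29: P0: store L3 := 96  ⟶  MIII  (L3)  txn=∅  M[L3]=6
step 30: P2: load  L0  ⟶  IIMI  (L0)  txn=∅  M[L0]=68

bus = none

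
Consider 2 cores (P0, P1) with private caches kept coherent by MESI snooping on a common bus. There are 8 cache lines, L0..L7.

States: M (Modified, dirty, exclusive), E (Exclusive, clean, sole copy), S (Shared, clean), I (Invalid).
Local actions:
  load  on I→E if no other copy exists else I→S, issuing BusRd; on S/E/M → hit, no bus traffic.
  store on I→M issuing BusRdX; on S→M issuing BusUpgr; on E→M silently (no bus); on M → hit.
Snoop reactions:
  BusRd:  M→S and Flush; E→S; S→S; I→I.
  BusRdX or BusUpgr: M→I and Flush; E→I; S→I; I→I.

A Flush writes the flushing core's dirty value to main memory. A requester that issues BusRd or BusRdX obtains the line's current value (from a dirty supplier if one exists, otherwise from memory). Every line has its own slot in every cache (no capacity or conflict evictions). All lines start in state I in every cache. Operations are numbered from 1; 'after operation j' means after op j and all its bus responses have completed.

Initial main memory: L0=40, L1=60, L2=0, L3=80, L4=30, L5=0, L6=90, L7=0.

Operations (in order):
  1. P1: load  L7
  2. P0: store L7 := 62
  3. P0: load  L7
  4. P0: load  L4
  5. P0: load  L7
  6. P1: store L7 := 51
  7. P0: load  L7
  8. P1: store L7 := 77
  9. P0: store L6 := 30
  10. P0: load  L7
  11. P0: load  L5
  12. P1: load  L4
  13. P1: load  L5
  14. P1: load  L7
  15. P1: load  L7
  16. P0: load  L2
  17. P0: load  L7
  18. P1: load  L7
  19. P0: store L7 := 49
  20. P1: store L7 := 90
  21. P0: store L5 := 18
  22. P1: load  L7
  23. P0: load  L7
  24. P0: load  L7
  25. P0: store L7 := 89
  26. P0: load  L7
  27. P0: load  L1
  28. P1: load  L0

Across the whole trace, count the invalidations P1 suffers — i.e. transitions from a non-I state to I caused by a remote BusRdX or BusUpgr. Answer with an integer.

[1] P1: load  L7 | P0:I, P1:E(0) | bus: BusRd
[2] P0: store L7 := 62 | P0:M(62), P1:I | bus: BusRdX
[3] P0: load  L7 | P0:M(62), P1:I | bus: none
[4] P0: load  L4 | P0:E(30), P1:I | bus: BusRd
[5] P0: load  L7 | P0:M(62), P1:I | bus: none
[6] P1: store L7 := 51 | P0:I, P1:M(51) | bus: BusRdX,Flush
[7] P0: load  L7 | P0:S(51), P1:S(51) | bus: BusRd,Flush
[8] P1: store L7 := 77 | P0:I, P1:M(77) | bus: BusUpgr
[9] P0: store L6 := 30 | P0:M(30), P1:I | bus: BusRdX
[10] P0: load  L7 | P0:S(77), P1:S(77) | bus: BusRd,Flush
[11] P0: load  L5 | P0:E(0), P1:I | bus: BusRd
[12] P1: load  L4 | P0:S(30), P1:S(30) | bus: BusRd
[13] P1: load  L5 | P0:S(0), P1:S(0) | bus: BusRd
[14] P1: load  L7 | P0:S(77), P1:S(77) | bus: none
[15] P1: load  L7 | P0:S(77), P1:S(77) | bus: none
[16] P0: load  L2 | P0:E(0), P1:I | bus: BusRd
[17] P0: load  L7 | P0:S(77), P1:S(77) | bus: none
[18] P1: load  L7 | P0:S(77), P1:S(77) | bus: none
[19] P0: store L7 := 49 | P0:M(49), P1:I | bus: BusUpgr
[20] P1: store L7 := 90 | P0:I, P1:M(90) | bus: BusRdX,Flush
[21] P0: store L5 := 18 | P0:M(18), P1:I | bus: BusUpgr
[22] P1: load  L7 | P0:I, P1:M(90) | bus: none
[23] P0: load  L7 | P0:S(90), P1:S(90) | bus: BusRd,Flush
[24] P0: load  L7 | P0:S(90), P1:S(90) | bus: none
[25] P0: store L7 := 89 | P0:M(89), P1:I | bus: BusUpgr
[26] P0: load  L7 | P0:M(89), P1:I | bus: none
[27] P0: load  L1 | P0:E(60), P1:I | bus: BusRd
[28] P1: load  L0 | P0:I, P1:E(40) | bus: BusRd

invalidations = 4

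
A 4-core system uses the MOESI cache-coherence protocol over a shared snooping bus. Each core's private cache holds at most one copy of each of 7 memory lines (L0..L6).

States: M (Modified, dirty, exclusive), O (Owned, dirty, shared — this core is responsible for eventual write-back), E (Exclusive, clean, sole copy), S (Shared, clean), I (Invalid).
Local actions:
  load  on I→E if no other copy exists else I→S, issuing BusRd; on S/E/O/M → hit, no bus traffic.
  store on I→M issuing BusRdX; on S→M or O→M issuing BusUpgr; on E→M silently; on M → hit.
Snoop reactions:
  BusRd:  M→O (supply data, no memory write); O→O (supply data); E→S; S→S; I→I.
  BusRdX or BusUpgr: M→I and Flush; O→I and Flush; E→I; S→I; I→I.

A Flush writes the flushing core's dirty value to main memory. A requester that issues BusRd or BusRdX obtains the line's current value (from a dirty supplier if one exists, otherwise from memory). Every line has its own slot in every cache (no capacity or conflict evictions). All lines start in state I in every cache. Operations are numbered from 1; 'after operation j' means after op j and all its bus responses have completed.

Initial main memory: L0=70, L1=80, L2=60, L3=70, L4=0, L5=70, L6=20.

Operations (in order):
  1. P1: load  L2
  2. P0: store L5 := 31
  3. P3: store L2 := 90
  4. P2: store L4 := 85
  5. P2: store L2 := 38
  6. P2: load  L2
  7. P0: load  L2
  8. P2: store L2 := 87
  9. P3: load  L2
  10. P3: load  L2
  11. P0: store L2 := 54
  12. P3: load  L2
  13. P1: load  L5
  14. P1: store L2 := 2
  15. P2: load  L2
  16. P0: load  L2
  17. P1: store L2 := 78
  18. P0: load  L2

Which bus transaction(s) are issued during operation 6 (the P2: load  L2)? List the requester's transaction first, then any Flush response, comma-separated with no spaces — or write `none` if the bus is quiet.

  op1 P1: load  L2 → I/E/I/I on L2; bus BusRd; mem=60
  op2 P0: store L5 := 31 → M/I/I/I on L5; bus BusRdX; mem=70
  op3 P3: store L2 := 90 → I/I/I/M on L2; bus BusRdX; mem=60
  op4 P2: store L4 := 85 → I/I/M/I on L4; bus BusRdX; mem=0
  op5 P2: store L2 := 38 → I/I/M/I on L2; bus BusRdX Flush; mem=90
  op6 P2: load  L2 → I/I/M/I on L2; bus (none); mem=90
  op7 P0: load  L2 → S/I/O/I on L2; bus BusRd; mem=90
  op8 P2: store L2 := 87 → I/I/M/I on L2; bus BusUpgr; mem=90
  op9 P3: load  L2 → I/I/O/S on L2; bus BusRd; mem=90
  op10 P3: load  L2 → I/I/O/S on L2; bus (none); mem=90
  op11 P0: store L2 := 54 → M/I/I/I on L2; bus BusRdX Flush; mem=87
  op12 P3: load  L2 → O/I/I/S on L2; bus BusRd; mem=87
  op13 P1: load  L5 → O/S/I/I on L5; bus BusRd; mem=70
  op14 P1: store L2 := 2 → I/M/I/I on L2; bus BusRdX Flush; mem=54
  op15 P2: load  L2 → I/O/S/I on L2; bus BusRd; mem=54
  op16 P0: load  L2 → S/O/S/I on L2; bus BusRd; mem=54
  op17 P1: store L2 := 78 → I/M/I/I on L2; bus BusUpgr; mem=54
  op18 P0: load  L2 → S/O/I/I on L2; bus BusRd; mem=54

bus = none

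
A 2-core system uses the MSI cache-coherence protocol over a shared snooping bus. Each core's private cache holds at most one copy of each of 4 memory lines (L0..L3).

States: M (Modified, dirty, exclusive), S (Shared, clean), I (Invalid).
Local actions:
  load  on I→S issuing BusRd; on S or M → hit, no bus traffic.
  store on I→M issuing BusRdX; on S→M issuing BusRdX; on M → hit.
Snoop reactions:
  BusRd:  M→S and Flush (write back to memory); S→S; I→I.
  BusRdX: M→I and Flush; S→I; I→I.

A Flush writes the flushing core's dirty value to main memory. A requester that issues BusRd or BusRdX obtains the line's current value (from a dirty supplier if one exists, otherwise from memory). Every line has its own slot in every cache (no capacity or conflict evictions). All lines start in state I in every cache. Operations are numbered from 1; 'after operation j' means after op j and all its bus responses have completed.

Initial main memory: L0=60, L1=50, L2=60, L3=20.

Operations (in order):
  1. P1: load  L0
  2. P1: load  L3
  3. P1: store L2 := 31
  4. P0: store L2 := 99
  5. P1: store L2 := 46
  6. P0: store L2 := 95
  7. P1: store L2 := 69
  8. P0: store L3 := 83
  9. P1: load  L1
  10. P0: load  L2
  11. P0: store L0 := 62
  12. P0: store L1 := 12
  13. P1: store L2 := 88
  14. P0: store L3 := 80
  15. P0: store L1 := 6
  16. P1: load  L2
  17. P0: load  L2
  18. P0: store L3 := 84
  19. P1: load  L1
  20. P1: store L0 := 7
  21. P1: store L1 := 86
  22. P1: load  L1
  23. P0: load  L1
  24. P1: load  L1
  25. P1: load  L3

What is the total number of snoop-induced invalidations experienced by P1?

invalidations = 5

step 1: P1: load  L0  ⟶  IS  (L0)  txn=BusRd  M[L0]=60
step 2: P1: load  L3  ⟶  IS  (L3)  txn=BusRd  M[L3]=20
step 3: P1: store L2 := 31  ⟶  IM  (L2)  txn=BusRdX  M[L2]=60
step 4: P0: store L2 := 99  ⟶  MI  (L2)  txn=BusRdX+Flush  M[L2]=31
step 5: P1: store L2 := 46  ⟶  IM  (L2)  txn=BusRdX+Flush  M[L2]=99
step 6: P0: store L2 := 95  ⟶  MI  (L2)  txn=BusRdX+Flush  M[L2]=46
step 7: P1: store L2 := 69  ⟶  IM  (L2)  txn=BusRdX+Flush  M[L2]=95
step 8: P0: store L3 := 83  ⟶  MI  (L3)  txn=BusRdX  M[L3]=20
step 9: P1: load  L1  ⟶  IS  (L1)  txn=BusRd  M[L1]=50
step 10: P0: load  L2  ⟶  SS  (L2)  txn=BusRd+Flush  M[L2]=69
step 11: P0: store L0 := 62  ⟶  MI  (L0)  txn=BusRdX  M[L0]=60
step 12: P0: store L1 := 12  ⟶  MI  (L1)  txn=BusRdX  M[L1]=50
step 13: P1: store L2 := 88  ⟶  IM  (L2)  txn=BusRdX  M[L2]=69
step 14: P0: store L3 := 80  ⟶  MI  (L3)  txn=∅  M[L3]=20
step 15: P0: store L1 := 6  ⟶  MI  (L1)  txn=∅  M[L1]=50
step 16: P1: load  L2  ⟶  IM  (L2)  txn=∅  M[L2]=69
step 17: P0: load  L2  ⟶  SS  (L2)  txn=BusRd+Flush  M[L2]=88
step 18: P0: store L3 := 84  ⟶  MI  (L3)  txn=∅  M[L3]=20
step 19: P1: load  L1  ⟶  SS  (L1)  txn=BusRd+Flush  M[L1]=6
step 20: P1: store L0 := 7  ⟶  IM  (L0)  txn=BusRdX+Flush  M[L0]=62
step 21: P1: store L1 := 86  ⟶  IM  (L1)  txn=BusRdX  M[L1]=6
step 22: P1: load  L1  ⟶  IM  (L1)  txn=∅  M[L1]=6
step 23: P0: load  L1  ⟶  SS  (L1)  txn=BusRd+Flush  M[L1]=86
step 24: P1: load  L1  ⟶  SS  (L1)  txn=∅  M[L1]=86
step 25: P1: load  L3  ⟶  SS  (L3)  txn=BusRd+Flush  M[L3]=84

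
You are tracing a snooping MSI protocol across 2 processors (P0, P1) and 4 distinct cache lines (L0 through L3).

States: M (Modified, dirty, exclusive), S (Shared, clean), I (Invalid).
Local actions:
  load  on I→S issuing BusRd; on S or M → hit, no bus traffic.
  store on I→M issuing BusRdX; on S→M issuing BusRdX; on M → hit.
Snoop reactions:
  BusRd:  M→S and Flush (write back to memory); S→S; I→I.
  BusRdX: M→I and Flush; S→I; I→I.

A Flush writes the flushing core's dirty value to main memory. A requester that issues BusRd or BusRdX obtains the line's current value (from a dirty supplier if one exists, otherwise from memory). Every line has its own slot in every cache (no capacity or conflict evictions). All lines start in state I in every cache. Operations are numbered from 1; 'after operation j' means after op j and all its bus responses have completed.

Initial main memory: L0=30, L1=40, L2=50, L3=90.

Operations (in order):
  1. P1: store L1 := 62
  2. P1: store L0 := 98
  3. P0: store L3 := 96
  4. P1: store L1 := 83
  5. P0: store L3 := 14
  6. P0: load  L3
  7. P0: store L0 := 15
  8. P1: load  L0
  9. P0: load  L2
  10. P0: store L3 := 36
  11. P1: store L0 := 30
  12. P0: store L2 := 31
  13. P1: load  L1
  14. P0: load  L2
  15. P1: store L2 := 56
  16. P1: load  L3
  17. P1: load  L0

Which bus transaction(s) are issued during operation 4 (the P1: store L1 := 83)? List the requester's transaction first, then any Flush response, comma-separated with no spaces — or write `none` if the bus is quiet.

step 1: P1: store L1 := 62  ⟶  IM  (L1)  txn=BusRdX  M[L1]=40
step 2: P1: store L0 := 98  ⟶  IM  (L0)  txn=BusRdX  M[L0]=30
step 3: P0: store L3 := 96  ⟶  MI  (L3)  txn=BusRdX  M[L3]=90
step 4: P1: store L1 := 83  ⟶  IM  (L1)  txn=∅  M[L1]=40
step 5: P0: store L3 := 14  ⟶  MI  (L3)  txn=∅  M[L3]=90
step 6: P0: load  L3  ⟶  MI  (L3)  txn=∅  M[L3]=90
step 7: P0: store L0 := 15  ⟶  MI  (L0)  txn=BusRdX+Flush  M[L0]=98
step 8: P1: load  L0  ⟶  SS  (L0)  txn=BusRd+Flush  M[L0]=15
step 9: P0: load  L2  ⟶  SI  (L2)  txn=BusRd  M[L2]=50
step 10: P0: store L3 := 36  ⟶  MI  (L3)  txn=∅  M[L3]=90
step 11: P1: store L0 := 30  ⟶  IM  (L0)  txn=BusRdX  M[L0]=15
step 12: P0: store L2 := 31  ⟶  MI  (L2)  txn=BusRdX  M[L2]=50
step 13: P1: load  L1  ⟶  IM  (L1)  txn=∅  M[L1]=40
step 14: P0: load  L2  ⟶  MI  (L2)  txn=∅  M[L2]=50
step 15: P1: store L2 := 56  ⟶  IM  (L2)  txn=BusRdX+Flush  M[L2]=31
step 16: P1: load  L3  ⟶  SS  (L3)  txn=BusRd+Flush  M[L3]=36
step 17: P1: load  L0  ⟶  IM  (L0)  txn=∅  M[L0]=15

bus = none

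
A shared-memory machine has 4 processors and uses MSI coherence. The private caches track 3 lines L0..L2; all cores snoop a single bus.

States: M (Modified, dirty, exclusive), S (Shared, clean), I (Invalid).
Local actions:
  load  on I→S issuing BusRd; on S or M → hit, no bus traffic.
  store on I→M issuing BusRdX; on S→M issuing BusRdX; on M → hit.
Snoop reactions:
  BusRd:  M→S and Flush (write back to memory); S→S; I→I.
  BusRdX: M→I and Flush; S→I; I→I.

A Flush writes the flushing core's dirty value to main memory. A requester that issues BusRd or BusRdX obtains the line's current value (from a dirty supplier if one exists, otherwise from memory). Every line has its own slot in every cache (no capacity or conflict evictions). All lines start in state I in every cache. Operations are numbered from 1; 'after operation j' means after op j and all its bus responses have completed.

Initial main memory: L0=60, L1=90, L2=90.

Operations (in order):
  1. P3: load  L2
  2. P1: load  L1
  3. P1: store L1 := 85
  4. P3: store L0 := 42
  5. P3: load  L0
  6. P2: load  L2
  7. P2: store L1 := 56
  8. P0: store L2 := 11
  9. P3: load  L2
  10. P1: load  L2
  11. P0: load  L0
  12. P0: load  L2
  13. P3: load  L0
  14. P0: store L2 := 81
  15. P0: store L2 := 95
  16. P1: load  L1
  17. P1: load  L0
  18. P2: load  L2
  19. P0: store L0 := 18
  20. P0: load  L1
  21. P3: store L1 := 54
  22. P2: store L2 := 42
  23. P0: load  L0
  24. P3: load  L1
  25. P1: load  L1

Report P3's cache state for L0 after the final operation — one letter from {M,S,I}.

  op1 P3: load  L2 → I/I/I/S on L2; bus BusRd; mem=90
  op2 P1: load  L1 → I/S/I/I on L1; bus BusRd; mem=90
  op3 P1: store L1 := 85 → I/M/I/I on L1; bus BusRdX; mem=90
  op4 P3: store L0 := 42 → I/I/I/M on L0; bus BusRdX; mem=60
  op5 P3: load  L0 → I/I/I/M on L0; bus (none); mem=60
  op6 P2: load  L2 → I/I/S/S on L2; bus BusRd; mem=90
  op7 P2: store L1 := 56 → I/I/M/I on L1; bus BusRdX Flush; mem=85
  op8 P0: store L2 := 11 → M/I/I/I on L2; bus BusRdX; mem=90
  op9 P3: load  L2 → S/I/I/S on L2; bus BusRd Flush; mem=11
  op10 P1: load  L2 → S/S/I/S on L2; bus BusRd; mem=11
  op11 P0: load  L0 → S/I/I/S on L0; bus BusRd Flush; mem=42
  op12 P0: load  L2 → S/S/I/S on L2; bus (none); mem=11
  op13 P3: load  L0 → S/I/I/S on L0; bus (none); mem=42
  op14 P0: store L2 := 81 → M/I/I/I on L2; bus BusRdX; mem=11
  op15 P0: store L2 := 95 → M/I/I/I on L2; bus (none); mem=11
  op16 P1: load  L1 → I/S/S/I on L1; bus BusRd Flush; mem=56
  op17 P1: load  L0 → S/S/I/S on L0; bus BusRd; mem=42
  op18 P2: load  L2 → S/I/S/I on L2; bus BusRd Flush; mem=95
  op19 P0: store L0 := 18 → M/I/I/I on L0; bus BusRdX; mem=42
  op20 P0: load  L1 → S/S/S/I on L1; bus BusRd; mem=56
  op21 P3: store L1 := 54 → I/I/I/M on L1; bus BusRdX; mem=56
  op22 P2: store L2 := 42 → I/I/M/I on L2; bus BusRdX; mem=95
  op23 P0: load  L0 → M/I/I/I on L0; bus (none); mem=42
  op24 P3: load  L1 → I/I/I/M on L1; bus (none); mem=56
  op25 P1: load  L1 → I/S/I/S on L1; bus BusRd Flush; mem=54

state = I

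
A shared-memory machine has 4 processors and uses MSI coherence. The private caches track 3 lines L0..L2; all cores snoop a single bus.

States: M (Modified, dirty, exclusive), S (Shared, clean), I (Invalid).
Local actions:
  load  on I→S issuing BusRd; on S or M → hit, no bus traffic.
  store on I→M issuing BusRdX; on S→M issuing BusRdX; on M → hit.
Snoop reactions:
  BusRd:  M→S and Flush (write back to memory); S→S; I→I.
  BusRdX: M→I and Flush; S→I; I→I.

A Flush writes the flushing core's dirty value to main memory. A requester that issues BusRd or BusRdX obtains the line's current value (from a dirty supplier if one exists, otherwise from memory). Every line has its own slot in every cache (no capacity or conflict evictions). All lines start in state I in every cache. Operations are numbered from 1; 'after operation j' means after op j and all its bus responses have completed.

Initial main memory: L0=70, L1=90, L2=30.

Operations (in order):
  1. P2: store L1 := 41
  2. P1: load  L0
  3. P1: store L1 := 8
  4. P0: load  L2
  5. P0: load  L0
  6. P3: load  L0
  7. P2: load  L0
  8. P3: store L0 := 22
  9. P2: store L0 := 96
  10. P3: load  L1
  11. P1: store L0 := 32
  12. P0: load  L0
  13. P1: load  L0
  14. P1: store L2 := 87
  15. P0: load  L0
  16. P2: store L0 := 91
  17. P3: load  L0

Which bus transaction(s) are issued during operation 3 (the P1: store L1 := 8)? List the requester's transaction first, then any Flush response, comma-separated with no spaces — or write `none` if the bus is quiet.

bus = BusRdX,Flush

step 1: P2: store L1 := 41  ⟶  IIMI  (L1)  txn=BusRdX  M[L1]=90
step 2: P1: load  L0  ⟶  ISII  (L0)  txn=BusRd  M[L0]=70
step 3: P1: store L1 := 8  ⟶  IMII  (L1)  txn=BusRdX+Flush  M[L1]=41
step 4: P0: load  L2  ⟶  SIII  (L2)  txn=BusRd  M[L2]=30
step 5: P0: load  L0  ⟶  SSII  (L0)  txn=BusRd  M[L0]=70
step 6: P3: load  L0  ⟶  SSIS  (L0)  txn=BusRd  M[L0]=70
step 7: P2: load  L0  ⟶  SSSS  (L0)  txn=BusRd  M[L0]=70
step 8: P3: store L0 := 22  ⟶  IIIM  (L0)  txn=BusRdX  M[L0]=70
step 9: P2: store L0 := 96  ⟶  IIMI  (L0)  txn=BusRdX+Flush  M[L0]=22
step 10: P3: load  L1  ⟶  ISIS  (L1)  txn=BusRd+Flush  M[L1]=8
step 11: P1: store L0 := 32  ⟶  IMII  (L0)  txn=BusRdX+Flush  M[L0]=96
step 12: P0: load  L0  ⟶  SSII  (L0)  txn=BusRd+Flush  M[L0]=32
step 13: P1: load  L0  ⟶  SSII  (L0)  txn=∅  M[L0]=32
step 14: P1: store L2 := 87  ⟶  IMII  (L2)  txn=BusRdX  M[L2]=30
step 15: P0: load  L0  ⟶  SSII  (L0)  txn=∅  M[L0]=32
step 16: P2: store L0 := 91  ⟶  IIMI  (L0)  txn=BusRdX  M[L0]=32
step 17: P3: load  L0  ⟶  IISS  (L0)  txn=BusRd+Flush  M[L0]=91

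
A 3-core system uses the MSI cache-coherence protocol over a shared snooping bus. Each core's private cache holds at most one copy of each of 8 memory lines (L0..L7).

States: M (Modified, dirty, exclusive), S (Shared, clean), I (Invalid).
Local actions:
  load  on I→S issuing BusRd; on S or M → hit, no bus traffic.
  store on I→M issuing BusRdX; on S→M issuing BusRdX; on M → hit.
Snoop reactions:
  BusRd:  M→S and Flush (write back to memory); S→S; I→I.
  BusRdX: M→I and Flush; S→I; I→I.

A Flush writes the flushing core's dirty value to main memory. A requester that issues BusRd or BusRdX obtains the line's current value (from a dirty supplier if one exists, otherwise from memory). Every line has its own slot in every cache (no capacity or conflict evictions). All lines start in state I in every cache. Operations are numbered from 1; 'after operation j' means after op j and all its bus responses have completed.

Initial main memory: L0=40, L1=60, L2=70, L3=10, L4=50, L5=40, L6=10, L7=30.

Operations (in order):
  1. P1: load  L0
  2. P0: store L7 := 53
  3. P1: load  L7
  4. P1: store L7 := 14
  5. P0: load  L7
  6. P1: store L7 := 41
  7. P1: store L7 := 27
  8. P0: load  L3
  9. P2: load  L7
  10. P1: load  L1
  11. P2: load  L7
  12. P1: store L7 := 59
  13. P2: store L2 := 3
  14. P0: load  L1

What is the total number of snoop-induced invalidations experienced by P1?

invalidations = 0

[1] P1: load  L0 | P0:I, P1:S(40), P2:I | bus: BusRd
[2] P0: store L7 := 53 | P0:M(53), P1:I, P2:I | bus: BusRdX
[3] P1: load  L7 | P0:S(53), P1:S(53), P2:I | bus: BusRd,Flush
[4] P1: store L7 := 14 | P0:I, P1:M(14), P2:I | bus: BusRdX
[5] P0: load  L7 | P0:S(14), P1:S(14), P2:I | bus: BusRd,Flush
[6] P1: store L7 := 41 | P0:I, P1:M(41), P2:I | bus: BusRdX
[7] P1: store L7 := 27 | P0:I, P1:M(27), P2:I | bus: none
[8] P0: load  L3 | P0:S(10), P1:I, P2:I | bus: BusRd
[9] P2: load  L7 | P0:I, P1:S(27), P2:S(27) | bus: BusRd,Flush
[10] P1: load  L1 | P0:I, P1:S(60), P2:I | bus: BusRd
[11] P2: load  L7 | P0:I, P1:S(27), P2:S(27) | bus: none
[12] P1: store L7 := 59 | P0:I, P1:M(59), P2:I | bus: BusRdX
[13] P2: store L2 := 3 | P0:I, P1:I, P2:M(3) | bus: BusRdX
[14] P0: load  L1 | P0:S(60), P1:S(60), P2:I | bus: BusRd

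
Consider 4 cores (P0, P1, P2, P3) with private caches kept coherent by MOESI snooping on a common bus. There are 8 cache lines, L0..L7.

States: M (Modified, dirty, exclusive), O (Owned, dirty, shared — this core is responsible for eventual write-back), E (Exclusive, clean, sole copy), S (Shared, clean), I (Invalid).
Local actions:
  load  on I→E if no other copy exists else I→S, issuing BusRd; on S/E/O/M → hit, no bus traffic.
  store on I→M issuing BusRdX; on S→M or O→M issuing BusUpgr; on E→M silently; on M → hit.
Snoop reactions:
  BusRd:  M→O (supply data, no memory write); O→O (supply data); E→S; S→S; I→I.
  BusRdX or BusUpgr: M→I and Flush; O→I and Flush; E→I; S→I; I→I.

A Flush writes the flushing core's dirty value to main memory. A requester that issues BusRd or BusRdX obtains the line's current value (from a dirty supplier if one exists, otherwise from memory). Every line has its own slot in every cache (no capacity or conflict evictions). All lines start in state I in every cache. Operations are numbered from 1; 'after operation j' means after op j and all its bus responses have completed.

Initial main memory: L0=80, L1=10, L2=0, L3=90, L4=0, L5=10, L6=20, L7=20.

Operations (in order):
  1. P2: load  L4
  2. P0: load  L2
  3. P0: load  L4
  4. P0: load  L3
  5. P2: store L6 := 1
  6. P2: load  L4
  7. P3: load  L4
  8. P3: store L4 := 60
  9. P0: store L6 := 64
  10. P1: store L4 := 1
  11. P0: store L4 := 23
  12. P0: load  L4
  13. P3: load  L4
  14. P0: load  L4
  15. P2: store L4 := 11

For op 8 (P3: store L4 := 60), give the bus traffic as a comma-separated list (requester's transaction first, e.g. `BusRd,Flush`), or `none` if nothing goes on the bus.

[1] P2: load  L4 | P0:I, P1:I, P2:E(0), P3:I | bus: BusRd
[2] P0: load  L2 | P0:E(0), P1:I, P2:I, P3:I | bus: BusRd
[3] P0: load  L4 | P0:S(0), P1:I, P2:S(0), P3:I | bus: BusRd
[4] P0: load  L3 | P0:E(90), P1:I, P2:I, P3:I | bus: BusRd
[5] P2: store L6 := 1 | P0:I, P1:I, P2:M(1), P3:I | bus: BusRdX
[6] P2: load  L4 | P0:S(0), P1:I, P2:S(0), P3:I | bus: none
[7] P3: load  L4 | P0:S(0), P1:I, P2:S(0), P3:S(0) | bus: BusRd
[8] P3: store L4 := 60 | P0:I, P1:I, P2:I, P3:M(60) | bus: BusUpgr
[9] P0: store L6 := 64 | P0:M(64), P1:I, P2:I, P3:I | bus: BusRdX,Flush
[10] P1: store L4 := 1 | P0:I, P1:M(1), P2:I, P3:I | bus: BusRdX,Flush
[11] P0: store L4 := 23 | P0:M(23), P1:I, P2:I, P3:I | bus: BusRdX,Flush
[12] P0: load  L4 | P0:M(23), P1:I, P2:I, P3:I | bus: none
[13] P3: load  L4 | P0:O(23), P1:I, P2:I, P3:S(23) | bus: BusRd
[14] P0: load  L4 | P0:O(23), P1:I, P2:I, P3:S(23) | bus: none
[15] P2: store L4 := 11 | P0:I, P1:I, P2:M(11), P3:I | bus: BusRdX,Flush

bus = BusUpgr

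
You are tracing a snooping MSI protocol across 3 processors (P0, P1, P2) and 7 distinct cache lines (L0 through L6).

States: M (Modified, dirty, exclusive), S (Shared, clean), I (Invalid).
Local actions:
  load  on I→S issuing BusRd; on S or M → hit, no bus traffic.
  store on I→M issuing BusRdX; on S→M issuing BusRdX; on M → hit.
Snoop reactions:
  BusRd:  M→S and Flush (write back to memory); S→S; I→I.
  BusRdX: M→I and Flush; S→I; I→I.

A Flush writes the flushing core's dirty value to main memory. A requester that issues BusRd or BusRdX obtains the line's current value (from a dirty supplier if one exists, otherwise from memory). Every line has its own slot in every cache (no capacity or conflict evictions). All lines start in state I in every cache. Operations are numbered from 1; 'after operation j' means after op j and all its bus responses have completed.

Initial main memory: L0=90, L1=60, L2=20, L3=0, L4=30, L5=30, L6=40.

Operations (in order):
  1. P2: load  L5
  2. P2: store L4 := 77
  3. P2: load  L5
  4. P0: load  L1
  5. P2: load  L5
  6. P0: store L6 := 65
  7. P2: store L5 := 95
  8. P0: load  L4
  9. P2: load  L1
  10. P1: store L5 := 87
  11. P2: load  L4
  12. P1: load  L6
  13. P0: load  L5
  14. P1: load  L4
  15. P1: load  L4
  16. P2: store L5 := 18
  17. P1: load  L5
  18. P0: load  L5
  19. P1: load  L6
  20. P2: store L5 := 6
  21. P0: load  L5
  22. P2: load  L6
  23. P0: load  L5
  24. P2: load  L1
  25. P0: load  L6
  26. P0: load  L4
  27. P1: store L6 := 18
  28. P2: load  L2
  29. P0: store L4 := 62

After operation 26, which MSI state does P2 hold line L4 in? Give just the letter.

[1] P2: load  L5 | P0:I, P1:I, P2:S(30) | bus: BusRd
[2] P2: store L4 := 77 | P0:I, P1:I, P2:M(77) | bus: BusRdX
[3] P2: load  L5 | P0:I, P1:I, P2:S(30) | bus: none
[4] P0: load  L1 | P0:S(60), P1:I, P2:I | bus: BusRd
[5] P2: load  L5 | P0:I, P1:I, P2:S(30) | bus: none
[6] P0: store L6 := 65 | P0:M(65), P1:I, P2:I | bus: BusRdX
[7] P2: store L5 := 95 | P0:I, P1:I, P2:M(95) | bus: BusRdX
[8] P0: load  L4 | P0:S(77), P1:I, P2:S(77) | bus: BusRd,Flush
[9] P2: load  L1 | P0:S(60), P1:I, P2:S(60) | bus: BusRd
[10] P1: store L5 := 87 | P0:I, P1:M(87), P2:I | bus: BusRdX,Flush
[11] P2: load  L4 | P0:S(77), P1:I, P2:S(77) | bus: none
[12] P1: load  L6 | P0:S(65), P1:S(65), P2:I | bus: BusRd,Flush
[13] P0: load  L5 | P0:S(87), P1:S(87), P2:I | bus: BusRd,Flush
[14] P1: load  L4 | P0:S(77), P1:S(77), P2:S(77) | bus: BusRd
[15] P1: load  L4 | P0:S(77), P1:S(77), P2:S(77) | bus: none
[16] P2: store L5 := 18 | P0:I, P1:I, P2:M(18) | bus: BusRdX
[17] P1: load  L5 | P0:I, P1:S(18), P2:S(18) | bus: BusRd,Flush
[18] P0: load  L5 | P0:S(18), P1:S(18), P2:S(18) | bus: BusRd
[19] P1: load  L6 | P0:S(65), P1:S(65), P2:I | bus: none
[20] P2: store L5 := 6 | P0:I, P1:I, P2:M(6) | bus: BusRdX
[21] P0: load  L5 | P0:S(6), P1:I, P2:S(6) | bus: BusRd,Flush
[22] P2: load  L6 | P0:S(65), P1:S(65), P2:S(65) | bus: BusRd
[23] P0: load  L5 | P0:S(6), P1:I, P2:S(6) | bus: none
[24] P2: load  L1 | P0:S(60), P1:I, P2:S(60) | bus: none
[25] P0: load  L6 | P0:S(65), P1:S(65), P2:S(65) | bus: none
[26] P0: load  L4 | P0:S(77), P1:S(77), P2:S(77) | bus: none
[27] P1: store L6 := 18 | P0:I, P1:M(18), P2:I | bus: BusRdX
[28] P2: load  L2 | P0:I, P1:I, P2:S(20) | bus: BusRd
[29] P0: store L4 := 62 | P0:M(62), P1:I, P2:I | bus: BusRdX

state = S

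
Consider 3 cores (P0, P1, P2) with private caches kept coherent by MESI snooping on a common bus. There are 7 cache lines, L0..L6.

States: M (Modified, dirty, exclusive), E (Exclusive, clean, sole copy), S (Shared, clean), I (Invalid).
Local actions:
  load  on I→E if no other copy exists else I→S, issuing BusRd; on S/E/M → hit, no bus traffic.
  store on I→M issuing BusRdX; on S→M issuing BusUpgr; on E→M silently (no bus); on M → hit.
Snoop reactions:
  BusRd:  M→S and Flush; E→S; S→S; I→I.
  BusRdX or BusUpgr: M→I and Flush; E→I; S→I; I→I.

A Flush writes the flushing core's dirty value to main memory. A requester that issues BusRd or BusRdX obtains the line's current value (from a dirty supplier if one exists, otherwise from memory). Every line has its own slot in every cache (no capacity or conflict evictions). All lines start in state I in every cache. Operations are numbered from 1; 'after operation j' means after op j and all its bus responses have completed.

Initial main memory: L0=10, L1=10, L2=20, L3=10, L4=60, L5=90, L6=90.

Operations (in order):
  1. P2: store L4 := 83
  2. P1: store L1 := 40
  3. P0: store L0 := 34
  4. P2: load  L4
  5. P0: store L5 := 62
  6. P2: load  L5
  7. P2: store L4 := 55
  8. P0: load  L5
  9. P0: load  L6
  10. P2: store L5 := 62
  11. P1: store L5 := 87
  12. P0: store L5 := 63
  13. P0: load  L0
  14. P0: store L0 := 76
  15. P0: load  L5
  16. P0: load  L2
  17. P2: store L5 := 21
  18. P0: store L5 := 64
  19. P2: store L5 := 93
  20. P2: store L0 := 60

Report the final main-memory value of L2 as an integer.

memory[L2] = 20

[1] P2: store L4 := 83 | P0:I, P1:I, P2:M(83) | bus: BusRdX
[2] P1: store L1 := 40 | P0:I, P1:M(40), P2:I | bus: BusRdX
[3] P0: store L0 := 34 | P0:M(34), P1:I, P2:I | bus: BusRdX
[4] P2: load  L4 | P0:I, P1:I, P2:M(83) | bus: none
[5] P0: store L5 := 62 | P0:M(62), P1:I, P2:I | bus: BusRdX
[6] P2: load  L5 | P0:S(62), P1:I, P2:S(62) | bus: BusRd,Flush
[7] P2: store L4 := 55 | P0:I, P1:I, P2:M(55) | bus: none
[8] P0: load  L5 | P0:S(62), P1:I, P2:S(62) | bus: none
[9] P0: load  L6 | P0:E(90), P1:I, P2:I | bus: BusRd
[10] P2: store L5 := 62 | P0:I, P1:I, P2:M(62) | bus: BusUpgr
[11] P1: store L5 := 87 | P0:I, P1:M(87), P2:I | bus: BusRdX,Flush
[12] P0: store L5 := 63 | P0:M(63), P1:I, P2:I | bus: BusRdX,Flush
[13] P0: load  L0 | P0:M(34), P1:I, P2:I | bus: none
[14] P0: store L0 := 76 | P0:M(76), P1:I, P2:I | bus: none
[15] P0: load  L5 | P0:M(63), P1:I, P2:I | bus: none
[16] P0: load  L2 | P0:E(20), P1:I, P2:I | bus: BusRd
[17] P2: store L5 := 21 | P0:I, P1:I, P2:M(21) | bus: BusRdX,Flush
[18] P0: store L5 := 64 | P0:M(64), P1:I, P2:I | bus: BusRdX,Flush
[19] P2: store L5 := 93 | P0:I, P1:I, P2:M(93) | bus: BusRdX,Flush
[20] P2: store L0 := 60 | P0:I, P1:I, P2:M(60) | bus: BusRdX,Flush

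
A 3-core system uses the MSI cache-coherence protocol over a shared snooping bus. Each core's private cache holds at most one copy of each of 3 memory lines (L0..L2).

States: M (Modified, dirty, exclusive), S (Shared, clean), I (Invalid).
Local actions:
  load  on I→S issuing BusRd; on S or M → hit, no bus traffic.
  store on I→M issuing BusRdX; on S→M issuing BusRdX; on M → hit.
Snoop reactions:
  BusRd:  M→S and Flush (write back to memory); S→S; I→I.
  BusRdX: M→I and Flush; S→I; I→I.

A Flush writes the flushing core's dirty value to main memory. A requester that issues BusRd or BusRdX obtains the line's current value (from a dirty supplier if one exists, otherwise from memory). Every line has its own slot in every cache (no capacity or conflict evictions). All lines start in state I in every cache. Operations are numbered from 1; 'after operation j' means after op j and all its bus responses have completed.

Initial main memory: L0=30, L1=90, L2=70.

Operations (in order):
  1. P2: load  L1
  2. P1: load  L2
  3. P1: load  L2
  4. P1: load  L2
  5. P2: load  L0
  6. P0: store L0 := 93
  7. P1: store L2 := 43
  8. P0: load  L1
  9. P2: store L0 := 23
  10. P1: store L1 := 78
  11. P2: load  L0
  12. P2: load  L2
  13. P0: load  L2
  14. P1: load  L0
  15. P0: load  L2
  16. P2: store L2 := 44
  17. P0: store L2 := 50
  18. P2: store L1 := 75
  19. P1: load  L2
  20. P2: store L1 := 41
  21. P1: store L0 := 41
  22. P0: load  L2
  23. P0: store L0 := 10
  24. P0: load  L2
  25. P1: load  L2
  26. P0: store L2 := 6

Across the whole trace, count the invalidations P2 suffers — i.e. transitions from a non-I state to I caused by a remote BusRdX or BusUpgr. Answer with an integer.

invalidations = 4

step 1: P2: load  L1  ⟶  IIS  (L1)  txn=BusRd  M[L1]=90
step 2: P1: load  L2  ⟶  ISI  (L2)  txn=BusRd  M[L2]=70
step 3: P1: load  L2  ⟶  ISI  (L2)  txn=∅  M[L2]=70
step 4: P1: load  L2  ⟶  ISI  (L2)  txn=∅  M[L2]=70
step 5: P2: load  L0  ⟶  IIS  (L0)  txn=BusRd  M[L0]=30
step 6: P0: store L0 := 93  ⟶  MII  (L0)  txn=BusRdX  M[L0]=30
step 7: P1: store L2 := 43  ⟶  IMI  (L2)  txn=BusRdX  M[L2]=70
step 8: P0: load  L1  ⟶  SIS  (L1)  txn=BusRd  M[L1]=90
step 9: P2: store L0 := 23  ⟶  IIM  (L0)  txn=BusRdX+Flush  M[L0]=93
step 10: P1: store L1 := 78  ⟶  IMI  (L1)  txn=BusRdX  M[L1]=90
step 11: P2: load  L0  ⟶  IIM  (L0)  txn=∅  M[L0]=93
step 12: P2: load  L2  ⟶  ISS  (L2)  txn=BusRd+Flush  M[L2]=43
step 13: P0: load  L2  ⟶  SSS  (L2)  txn=BusRd  M[L2]=43
step 14: P1: load  L0  ⟶  ISS  (L0)  txn=BusRd+Flush  M[L0]=23
step 15: P0: load  L2  ⟶  SSS  (L2)  txn=∅  M[L2]=43
step 16: P2: store L2 := 44  ⟶  IIM  (L2)  txn=BusRdX  M[L2]=43
step 17: P0: store L2 := 50  ⟶  MII  (L2)  txn=BusRdX+Flush  M[L2]=44
step 18: P2: store L1 := 75  ⟶  IIM  (L1)  txn=BusRdX+Flush  M[L1]=78
step 19: P1: load  L2  ⟶  SSI  (L2)  txn=BusRd+Flush  M[L2]=50
step 20: P2: store L1 := 41  ⟶  IIM  (L1)  txn=∅  M[L1]=78
step 21: P1: store L0 := 41  ⟶  IMI  (L0)  txn=BusRdX  M[L0]=23
step 22: P0: load  L2  ⟶  SSI  (L2)  txn=∅  M[L2]=50
step 23: P0: store L0 := 10  ⟶  MII  (L0)  txn=BusRdX+Flush  M[L0]=41
step 24: P0: load  L2  ⟶  SSI  (L2)  txn=∅  M[L2]=50
step 25: P1: load  L2  ⟶  SSI  (L2)  txn=∅  M[L2]=50
step 26: P0: store L2 := 6  ⟶  MII  (L2)  txn=BusRdX  M[L2]=50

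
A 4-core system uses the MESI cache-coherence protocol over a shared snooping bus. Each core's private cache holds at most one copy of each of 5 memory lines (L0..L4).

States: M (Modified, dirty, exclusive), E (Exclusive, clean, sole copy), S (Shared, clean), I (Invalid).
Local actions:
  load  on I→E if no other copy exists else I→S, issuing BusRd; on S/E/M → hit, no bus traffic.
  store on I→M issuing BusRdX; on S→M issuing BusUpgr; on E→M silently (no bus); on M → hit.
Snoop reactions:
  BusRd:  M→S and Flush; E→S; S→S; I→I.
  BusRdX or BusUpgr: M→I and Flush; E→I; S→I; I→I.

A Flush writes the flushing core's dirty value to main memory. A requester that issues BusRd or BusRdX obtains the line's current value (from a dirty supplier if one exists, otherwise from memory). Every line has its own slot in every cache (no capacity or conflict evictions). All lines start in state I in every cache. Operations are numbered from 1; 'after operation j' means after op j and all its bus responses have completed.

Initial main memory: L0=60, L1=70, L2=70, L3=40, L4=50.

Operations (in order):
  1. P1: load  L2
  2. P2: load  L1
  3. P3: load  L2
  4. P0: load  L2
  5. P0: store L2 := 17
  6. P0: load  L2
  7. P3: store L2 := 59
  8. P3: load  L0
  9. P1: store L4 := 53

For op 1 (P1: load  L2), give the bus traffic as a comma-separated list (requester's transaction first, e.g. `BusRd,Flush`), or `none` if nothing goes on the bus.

1. P1: load  L2  bus=[BusRd]  L2: P0=I P1=E P2=I P3=I  mem[L2]=70
2. P2: load  L1  bus=[BusRd]  L1: P0=I P1=I P2=E P3=I  mem[L1]=70
3. P3: load  L2  bus=[BusRd]  L2: P0=I P1=S P2=I P3=S  mem[L2]=70
4. P0: load  L2  bus=[BusRd]  L2: P0=S P1=S P2=I P3=S  mem[L2]=70
5. P0: store L2 := 17  bus=[BusUpgr]  L2: P0=M P1=I P2=I P3=I  mem[L2]=70
6. P0: load  L2  bus=[-]  L2: P0=M P1=I P2=I P3=I  mem[L2]=70
7. P3: store L2 := 59  bus=[BusRdX,Flush]  L2: P0=I P1=I P2=I P3=M  mem[L2]=17
8. P3: load  L0  bus=[BusRd]  L0: P0=I P1=I P2=I P3=E  mem[L0]=60
9. P1: store L4 := 53  bus=[BusRdX]  L4: P0=I P1=M P2=I P3=I  mem[L4]=50

bus = BusRd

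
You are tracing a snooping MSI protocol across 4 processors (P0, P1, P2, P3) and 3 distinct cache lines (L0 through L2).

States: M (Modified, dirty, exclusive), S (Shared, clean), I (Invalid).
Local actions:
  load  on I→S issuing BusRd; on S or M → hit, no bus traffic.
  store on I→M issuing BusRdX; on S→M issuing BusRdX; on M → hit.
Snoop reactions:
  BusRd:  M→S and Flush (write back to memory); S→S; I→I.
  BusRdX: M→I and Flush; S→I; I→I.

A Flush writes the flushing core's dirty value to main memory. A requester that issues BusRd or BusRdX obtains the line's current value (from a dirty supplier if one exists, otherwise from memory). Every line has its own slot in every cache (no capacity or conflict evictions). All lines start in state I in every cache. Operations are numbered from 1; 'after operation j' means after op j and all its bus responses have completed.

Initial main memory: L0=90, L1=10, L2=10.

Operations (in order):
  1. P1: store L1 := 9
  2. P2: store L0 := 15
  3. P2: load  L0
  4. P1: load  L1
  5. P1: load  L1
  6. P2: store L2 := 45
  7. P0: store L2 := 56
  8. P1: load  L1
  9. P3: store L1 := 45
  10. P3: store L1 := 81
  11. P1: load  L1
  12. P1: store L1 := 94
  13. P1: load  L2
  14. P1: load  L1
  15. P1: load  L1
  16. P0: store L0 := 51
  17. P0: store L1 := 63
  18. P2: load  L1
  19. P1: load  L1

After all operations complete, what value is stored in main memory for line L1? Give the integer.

[1] P1: store L1 := 9 | P0:I, P1:M(9), P2:I, P3:I | bus: BusRdX
[2] P2: store L0 := 15 | P0:I, P1:I, P2:M(15), P3:I | bus: BusRdX
[3] P2: load  L0 | P0:I, P1:I, P2:M(15), P3:I | bus: none
[4] P1: load  L1 | P0:I, P1:M(9), P2:I, P3:I | bus: none
[5] P1: load  L1 | P0:I, P1:M(9), P2:I, P3:I | bus: none
[6] P2: store L2 := 45 | P0:I, P1:I, P2:M(45), P3:I | bus: BusRdX
[7] P0: store L2 := 56 | P0:M(56), P1:I, P2:I, P3:I | bus: BusRdX,Flush
[8] P1: load  L1 | P0:I, P1:M(9), P2:I, P3:I | bus: none
[9] P3: store L1 := 45 | P0:I, P1:I, P2:I, P3:M(45) | bus: BusRdX,Flush
[10] P3: store L1 := 81 | P0:I, P1:I, P2:I, P3:M(81) | bus: none
[11] P1: load  L1 | P0:I, P1:S(81), P2:I, P3:S(81) | bus: BusRd,Flush
[12] P1: store L1 := 94 | P0:I, P1:M(94), P2:I, P3:I | bus: BusRdX
[13] P1: load  L2 | P0:S(56), P1:S(56), P2:I, P3:I | bus: BusRd,Flush
[14] P1: load  L1 | P0:I, P1:M(94), P2:I, P3:I | bus: none
[15] P1: load  L1 | P0:I, P1:M(94), P2:I, P3:I | bus: none
[16] P0: store L0 := 51 | P0:M(51), P1:I, P2:I, P3:I | bus: BusRdX,Flush
[17] P0: store L1 := 63 | P0:M(63), P1:I, P2:I, P3:I | bus: BusRdX,Flush
[18] P2: load  L1 | P0:S(63), P1:I, P2:S(63), P3:I | bus: BusRd,Flush
[19] P1: load  L1 | P0:S(63), P1:S(63), P2:S(63), P3:I | bus: BusRd

memory[L1] = 63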